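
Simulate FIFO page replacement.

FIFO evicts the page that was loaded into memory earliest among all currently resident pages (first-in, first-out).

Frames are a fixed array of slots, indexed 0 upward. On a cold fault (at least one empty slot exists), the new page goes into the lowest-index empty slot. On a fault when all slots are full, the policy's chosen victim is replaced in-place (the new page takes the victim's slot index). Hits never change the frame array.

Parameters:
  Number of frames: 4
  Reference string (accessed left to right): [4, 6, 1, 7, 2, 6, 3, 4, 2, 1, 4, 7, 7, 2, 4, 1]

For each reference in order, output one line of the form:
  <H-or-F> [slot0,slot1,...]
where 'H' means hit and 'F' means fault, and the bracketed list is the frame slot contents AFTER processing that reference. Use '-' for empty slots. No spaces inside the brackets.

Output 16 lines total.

F [4,-,-,-]
F [4,6,-,-]
F [4,6,1,-]
F [4,6,1,7]
F [2,6,1,7]
H [2,6,1,7]
F [2,3,1,7]
F [2,3,4,7]
H [2,3,4,7]
F [2,3,4,1]
H [2,3,4,1]
F [7,3,4,1]
H [7,3,4,1]
F [7,2,4,1]
H [7,2,4,1]
H [7,2,4,1]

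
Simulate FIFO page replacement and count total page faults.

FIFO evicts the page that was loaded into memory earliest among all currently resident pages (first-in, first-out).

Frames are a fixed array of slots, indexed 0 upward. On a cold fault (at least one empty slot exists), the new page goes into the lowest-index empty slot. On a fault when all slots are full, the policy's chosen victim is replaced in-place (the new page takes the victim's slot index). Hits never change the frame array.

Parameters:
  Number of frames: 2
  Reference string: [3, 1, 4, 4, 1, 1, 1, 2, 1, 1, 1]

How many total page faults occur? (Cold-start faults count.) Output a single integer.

Answer: 5

Derivation:
Step 0: ref 3 → FAULT, frames=[3,-]
Step 1: ref 1 → FAULT, frames=[3,1]
Step 2: ref 4 → FAULT (evict 3), frames=[4,1]
Step 3: ref 4 → HIT, frames=[4,1]
Step 4: ref 1 → HIT, frames=[4,1]
Step 5: ref 1 → HIT, frames=[4,1]
Step 6: ref 1 → HIT, frames=[4,1]
Step 7: ref 2 → FAULT (evict 1), frames=[4,2]
Step 8: ref 1 → FAULT (evict 4), frames=[1,2]
Step 9: ref 1 → HIT, frames=[1,2]
Step 10: ref 1 → HIT, frames=[1,2]
Total faults: 5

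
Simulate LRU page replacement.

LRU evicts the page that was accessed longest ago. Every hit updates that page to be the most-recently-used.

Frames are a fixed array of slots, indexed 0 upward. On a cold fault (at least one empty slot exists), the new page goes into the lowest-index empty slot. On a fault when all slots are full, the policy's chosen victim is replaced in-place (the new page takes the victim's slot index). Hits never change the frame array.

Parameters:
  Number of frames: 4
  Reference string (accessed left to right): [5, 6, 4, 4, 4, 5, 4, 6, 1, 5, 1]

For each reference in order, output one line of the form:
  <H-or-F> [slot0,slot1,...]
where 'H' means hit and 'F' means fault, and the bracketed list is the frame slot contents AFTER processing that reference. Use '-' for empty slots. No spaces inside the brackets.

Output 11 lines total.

F [5,-,-,-]
F [5,6,-,-]
F [5,6,4,-]
H [5,6,4,-]
H [5,6,4,-]
H [5,6,4,-]
H [5,6,4,-]
H [5,6,4,-]
F [5,6,4,1]
H [5,6,4,1]
H [5,6,4,1]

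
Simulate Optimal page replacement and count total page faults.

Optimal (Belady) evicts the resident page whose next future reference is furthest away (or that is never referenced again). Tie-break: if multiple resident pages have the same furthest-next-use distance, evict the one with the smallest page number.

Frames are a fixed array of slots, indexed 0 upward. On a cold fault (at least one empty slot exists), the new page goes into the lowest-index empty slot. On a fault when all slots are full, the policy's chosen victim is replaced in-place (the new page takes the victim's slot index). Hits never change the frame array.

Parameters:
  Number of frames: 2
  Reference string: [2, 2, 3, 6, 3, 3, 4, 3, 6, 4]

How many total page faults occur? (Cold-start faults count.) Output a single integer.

Step 0: ref 2 → FAULT, frames=[2,-]
Step 1: ref 2 → HIT, frames=[2,-]
Step 2: ref 3 → FAULT, frames=[2,3]
Step 3: ref 6 → FAULT (evict 2), frames=[6,3]
Step 4: ref 3 → HIT, frames=[6,3]
Step 5: ref 3 → HIT, frames=[6,3]
Step 6: ref 4 → FAULT (evict 6), frames=[4,3]
Step 7: ref 3 → HIT, frames=[4,3]
Step 8: ref 6 → FAULT (evict 3), frames=[4,6]
Step 9: ref 4 → HIT, frames=[4,6]
Total faults: 5

Answer: 5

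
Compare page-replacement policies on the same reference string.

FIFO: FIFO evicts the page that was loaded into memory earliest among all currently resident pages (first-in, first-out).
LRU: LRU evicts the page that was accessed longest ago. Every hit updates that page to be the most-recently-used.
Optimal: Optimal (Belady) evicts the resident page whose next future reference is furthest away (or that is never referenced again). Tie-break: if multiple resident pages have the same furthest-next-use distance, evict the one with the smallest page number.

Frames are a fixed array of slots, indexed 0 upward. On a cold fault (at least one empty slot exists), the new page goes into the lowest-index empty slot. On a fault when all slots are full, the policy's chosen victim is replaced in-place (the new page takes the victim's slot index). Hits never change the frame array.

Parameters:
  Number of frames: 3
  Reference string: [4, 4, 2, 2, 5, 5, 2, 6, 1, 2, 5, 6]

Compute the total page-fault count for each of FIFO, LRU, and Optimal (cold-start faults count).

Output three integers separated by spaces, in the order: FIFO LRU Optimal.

Answer: 8 7 6

Derivation:
--- FIFO ---
  step 0: ref 4 -> FAULT, frames=[4,-,-] (faults so far: 1)
  step 1: ref 4 -> HIT, frames=[4,-,-] (faults so far: 1)
  step 2: ref 2 -> FAULT, frames=[4,2,-] (faults so far: 2)
  step 3: ref 2 -> HIT, frames=[4,2,-] (faults so far: 2)
  step 4: ref 5 -> FAULT, frames=[4,2,5] (faults so far: 3)
  step 5: ref 5 -> HIT, frames=[4,2,5] (faults so far: 3)
  step 6: ref 2 -> HIT, frames=[4,2,5] (faults so far: 3)
  step 7: ref 6 -> FAULT, evict 4, frames=[6,2,5] (faults so far: 4)
  step 8: ref 1 -> FAULT, evict 2, frames=[6,1,5] (faults so far: 5)
  step 9: ref 2 -> FAULT, evict 5, frames=[6,1,2] (faults so far: 6)
  step 10: ref 5 -> FAULT, evict 6, frames=[5,1,2] (faults so far: 7)
  step 11: ref 6 -> FAULT, evict 1, frames=[5,6,2] (faults so far: 8)
  FIFO total faults: 8
--- LRU ---
  step 0: ref 4 -> FAULT, frames=[4,-,-] (faults so far: 1)
  step 1: ref 4 -> HIT, frames=[4,-,-] (faults so far: 1)
  step 2: ref 2 -> FAULT, frames=[4,2,-] (faults so far: 2)
  step 3: ref 2 -> HIT, frames=[4,2,-] (faults so far: 2)
  step 4: ref 5 -> FAULT, frames=[4,2,5] (faults so far: 3)
  step 5: ref 5 -> HIT, frames=[4,2,5] (faults so far: 3)
  step 6: ref 2 -> HIT, frames=[4,2,5] (faults so far: 3)
  step 7: ref 6 -> FAULT, evict 4, frames=[6,2,5] (faults so far: 4)
  step 8: ref 1 -> FAULT, evict 5, frames=[6,2,1] (faults so far: 5)
  step 9: ref 2 -> HIT, frames=[6,2,1] (faults so far: 5)
  step 10: ref 5 -> FAULT, evict 6, frames=[5,2,1] (faults so far: 6)
  step 11: ref 6 -> FAULT, evict 1, frames=[5,2,6] (faults so far: 7)
  LRU total faults: 7
--- Optimal ---
  step 0: ref 4 -> FAULT, frames=[4,-,-] (faults so far: 1)
  step 1: ref 4 -> HIT, frames=[4,-,-] (faults so far: 1)
  step 2: ref 2 -> FAULT, frames=[4,2,-] (faults so far: 2)
  step 3: ref 2 -> HIT, frames=[4,2,-] (faults so far: 2)
  step 4: ref 5 -> FAULT, frames=[4,2,5] (faults so far: 3)
  step 5: ref 5 -> HIT, frames=[4,2,5] (faults so far: 3)
  step 6: ref 2 -> HIT, frames=[4,2,5] (faults so far: 3)
  step 7: ref 6 -> FAULT, evict 4, frames=[6,2,5] (faults so far: 4)
  step 8: ref 1 -> FAULT, evict 6, frames=[1,2,5] (faults so far: 5)
  step 9: ref 2 -> HIT, frames=[1,2,5] (faults so far: 5)
  step 10: ref 5 -> HIT, frames=[1,2,5] (faults so far: 5)
  step 11: ref 6 -> FAULT, evict 1, frames=[6,2,5] (faults so far: 6)
  Optimal total faults: 6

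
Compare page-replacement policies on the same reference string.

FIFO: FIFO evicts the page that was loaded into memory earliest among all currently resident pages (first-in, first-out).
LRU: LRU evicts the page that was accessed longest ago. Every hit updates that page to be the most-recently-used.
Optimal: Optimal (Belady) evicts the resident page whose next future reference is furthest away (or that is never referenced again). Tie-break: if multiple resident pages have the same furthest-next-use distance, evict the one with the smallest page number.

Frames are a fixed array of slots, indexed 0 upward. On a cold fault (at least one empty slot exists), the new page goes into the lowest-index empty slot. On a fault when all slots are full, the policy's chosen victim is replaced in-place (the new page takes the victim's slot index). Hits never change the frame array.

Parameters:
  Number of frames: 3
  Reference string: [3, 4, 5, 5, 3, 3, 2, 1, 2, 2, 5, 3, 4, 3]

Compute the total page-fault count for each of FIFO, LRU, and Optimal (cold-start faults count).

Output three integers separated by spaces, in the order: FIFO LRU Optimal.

Answer: 7 8 7

Derivation:
--- FIFO ---
  step 0: ref 3 -> FAULT, frames=[3,-,-] (faults so far: 1)
  step 1: ref 4 -> FAULT, frames=[3,4,-] (faults so far: 2)
  step 2: ref 5 -> FAULT, frames=[3,4,5] (faults so far: 3)
  step 3: ref 5 -> HIT, frames=[3,4,5] (faults so far: 3)
  step 4: ref 3 -> HIT, frames=[3,4,5] (faults so far: 3)
  step 5: ref 3 -> HIT, frames=[3,4,5] (faults so far: 3)
  step 6: ref 2 -> FAULT, evict 3, frames=[2,4,5] (faults so far: 4)
  step 7: ref 1 -> FAULT, evict 4, frames=[2,1,5] (faults so far: 5)
  step 8: ref 2 -> HIT, frames=[2,1,5] (faults so far: 5)
  step 9: ref 2 -> HIT, frames=[2,1,5] (faults so far: 5)
  step 10: ref 5 -> HIT, frames=[2,1,5] (faults so far: 5)
  step 11: ref 3 -> FAULT, evict 5, frames=[2,1,3] (faults so far: 6)
  step 12: ref 4 -> FAULT, evict 2, frames=[4,1,3] (faults so far: 7)
  step 13: ref 3 -> HIT, frames=[4,1,3] (faults so far: 7)
  FIFO total faults: 7
--- LRU ---
  step 0: ref 3 -> FAULT, frames=[3,-,-] (faults so far: 1)
  step 1: ref 4 -> FAULT, frames=[3,4,-] (faults so far: 2)
  step 2: ref 5 -> FAULT, frames=[3,4,5] (faults so far: 3)
  step 3: ref 5 -> HIT, frames=[3,4,5] (faults so far: 3)
  step 4: ref 3 -> HIT, frames=[3,4,5] (faults so far: 3)
  step 5: ref 3 -> HIT, frames=[3,4,5] (faults so far: 3)
  step 6: ref 2 -> FAULT, evict 4, frames=[3,2,5] (faults so far: 4)
  step 7: ref 1 -> FAULT, evict 5, frames=[3,2,1] (faults so far: 5)
  step 8: ref 2 -> HIT, frames=[3,2,1] (faults so far: 5)
  step 9: ref 2 -> HIT, frames=[3,2,1] (faults so far: 5)
  step 10: ref 5 -> FAULT, evict 3, frames=[5,2,1] (faults so far: 6)
  step 11: ref 3 -> FAULT, evict 1, frames=[5,2,3] (faults so far: 7)
  step 12: ref 4 -> FAULT, evict 2, frames=[5,4,3] (faults so far: 8)
  step 13: ref 3 -> HIT, frames=[5,4,3] (faults so far: 8)
  LRU total faults: 8
--- Optimal ---
  step 0: ref 3 -> FAULT, frames=[3,-,-] (faults so far: 1)
  step 1: ref 4 -> FAULT, frames=[3,4,-] (faults so far: 2)
  step 2: ref 5 -> FAULT, frames=[3,4,5] (faults so far: 3)
  step 3: ref 5 -> HIT, frames=[3,4,5] (faults so far: 3)
  step 4: ref 3 -> HIT, frames=[3,4,5] (faults so far: 3)
  step 5: ref 3 -> HIT, frames=[3,4,5] (faults so far: 3)
  step 6: ref 2 -> FAULT, evict 4, frames=[3,2,5] (faults so far: 4)
  step 7: ref 1 -> FAULT, evict 3, frames=[1,2,5] (faults so far: 5)
  step 8: ref 2 -> HIT, frames=[1,2,5] (faults so far: 5)
  step 9: ref 2 -> HIT, frames=[1,2,5] (faults so far: 5)
  step 10: ref 5 -> HIT, frames=[1,2,5] (faults so far: 5)
  step 11: ref 3 -> FAULT, evict 1, frames=[3,2,5] (faults so far: 6)
  step 12: ref 4 -> FAULT, evict 2, frames=[3,4,5] (faults so far: 7)
  step 13: ref 3 -> HIT, frames=[3,4,5] (faults so far: 7)
  Optimal total faults: 7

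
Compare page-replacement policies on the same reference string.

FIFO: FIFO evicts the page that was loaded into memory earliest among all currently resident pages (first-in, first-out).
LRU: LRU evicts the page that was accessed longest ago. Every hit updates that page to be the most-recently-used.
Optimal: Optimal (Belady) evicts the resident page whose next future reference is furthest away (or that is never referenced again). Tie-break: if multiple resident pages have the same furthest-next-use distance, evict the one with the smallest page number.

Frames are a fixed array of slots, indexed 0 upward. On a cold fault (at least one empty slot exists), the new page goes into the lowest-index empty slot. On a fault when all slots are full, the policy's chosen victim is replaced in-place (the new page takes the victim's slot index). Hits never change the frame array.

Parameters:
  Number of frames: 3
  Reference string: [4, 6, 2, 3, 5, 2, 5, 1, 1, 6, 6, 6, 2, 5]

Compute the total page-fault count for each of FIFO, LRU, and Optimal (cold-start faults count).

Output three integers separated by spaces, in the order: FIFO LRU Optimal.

Answer: 9 9 7

Derivation:
--- FIFO ---
  step 0: ref 4 -> FAULT, frames=[4,-,-] (faults so far: 1)
  step 1: ref 6 -> FAULT, frames=[4,6,-] (faults so far: 2)
  step 2: ref 2 -> FAULT, frames=[4,6,2] (faults so far: 3)
  step 3: ref 3 -> FAULT, evict 4, frames=[3,6,2] (faults so far: 4)
  step 4: ref 5 -> FAULT, evict 6, frames=[3,5,2] (faults so far: 5)
  step 5: ref 2 -> HIT, frames=[3,5,2] (faults so far: 5)
  step 6: ref 5 -> HIT, frames=[3,5,2] (faults so far: 5)
  step 7: ref 1 -> FAULT, evict 2, frames=[3,5,1] (faults so far: 6)
  step 8: ref 1 -> HIT, frames=[3,5,1] (faults so far: 6)
  step 9: ref 6 -> FAULT, evict 3, frames=[6,5,1] (faults so far: 7)
  step 10: ref 6 -> HIT, frames=[6,5,1] (faults so far: 7)
  step 11: ref 6 -> HIT, frames=[6,5,1] (faults so far: 7)
  step 12: ref 2 -> FAULT, evict 5, frames=[6,2,1] (faults so far: 8)
  step 13: ref 5 -> FAULT, evict 1, frames=[6,2,5] (faults so far: 9)
  FIFO total faults: 9
--- LRU ---
  step 0: ref 4 -> FAULT, frames=[4,-,-] (faults so far: 1)
  step 1: ref 6 -> FAULT, frames=[4,6,-] (faults so far: 2)
  step 2: ref 2 -> FAULT, frames=[4,6,2] (faults so far: 3)
  step 3: ref 3 -> FAULT, evict 4, frames=[3,6,2] (faults so far: 4)
  step 4: ref 5 -> FAULT, evict 6, frames=[3,5,2] (faults so far: 5)
  step 5: ref 2 -> HIT, frames=[3,5,2] (faults so far: 5)
  step 6: ref 5 -> HIT, frames=[3,5,2] (faults so far: 5)
  step 7: ref 1 -> FAULT, evict 3, frames=[1,5,2] (faults so far: 6)
  step 8: ref 1 -> HIT, frames=[1,5,2] (faults so far: 6)
  step 9: ref 6 -> FAULT, evict 2, frames=[1,5,6] (faults so far: 7)
  step 10: ref 6 -> HIT, frames=[1,5,6] (faults so far: 7)
  step 11: ref 6 -> HIT, frames=[1,5,6] (faults so far: 7)
  step 12: ref 2 -> FAULT, evict 5, frames=[1,2,6] (faults so far: 8)
  step 13: ref 5 -> FAULT, evict 1, frames=[5,2,6] (faults so far: 9)
  LRU total faults: 9
--- Optimal ---
  step 0: ref 4 -> FAULT, frames=[4,-,-] (faults so far: 1)
  step 1: ref 6 -> FAULT, frames=[4,6,-] (faults so far: 2)
  step 2: ref 2 -> FAULT, frames=[4,6,2] (faults so far: 3)
  step 3: ref 3 -> FAULT, evict 4, frames=[3,6,2] (faults so far: 4)
  step 4: ref 5 -> FAULT, evict 3, frames=[5,6,2] (faults so far: 5)
  step 5: ref 2 -> HIT, frames=[5,6,2] (faults so far: 5)
  step 6: ref 5 -> HIT, frames=[5,6,2] (faults so far: 5)
  step 7: ref 1 -> FAULT, evict 5, frames=[1,6,2] (faults so far: 6)
  step 8: ref 1 -> HIT, frames=[1,6,2] (faults so far: 6)
  step 9: ref 6 -> HIT, frames=[1,6,2] (faults so far: 6)
  step 10: ref 6 -> HIT, frames=[1,6,2] (faults so far: 6)
  step 11: ref 6 -> HIT, frames=[1,6,2] (faults so far: 6)
  step 12: ref 2 -> HIT, frames=[1,6,2] (faults so far: 6)
  step 13: ref 5 -> FAULT, evict 1, frames=[5,6,2] (faults so far: 7)
  Optimal total faults: 7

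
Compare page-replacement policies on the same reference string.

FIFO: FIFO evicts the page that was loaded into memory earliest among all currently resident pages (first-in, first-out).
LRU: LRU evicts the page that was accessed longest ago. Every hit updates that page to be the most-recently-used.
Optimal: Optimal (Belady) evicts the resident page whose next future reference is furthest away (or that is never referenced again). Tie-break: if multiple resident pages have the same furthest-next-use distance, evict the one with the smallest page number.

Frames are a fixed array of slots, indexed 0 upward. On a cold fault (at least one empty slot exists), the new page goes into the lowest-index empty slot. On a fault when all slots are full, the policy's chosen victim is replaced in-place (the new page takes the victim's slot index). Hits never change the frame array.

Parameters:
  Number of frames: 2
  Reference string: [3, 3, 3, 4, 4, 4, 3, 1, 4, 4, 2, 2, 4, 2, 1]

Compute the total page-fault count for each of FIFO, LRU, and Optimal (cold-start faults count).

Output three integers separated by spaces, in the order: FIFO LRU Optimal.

Answer: 6 6 5

Derivation:
--- FIFO ---
  step 0: ref 3 -> FAULT, frames=[3,-] (faults so far: 1)
  step 1: ref 3 -> HIT, frames=[3,-] (faults so far: 1)
  step 2: ref 3 -> HIT, frames=[3,-] (faults so far: 1)
  step 3: ref 4 -> FAULT, frames=[3,4] (faults so far: 2)
  step 4: ref 4 -> HIT, frames=[3,4] (faults so far: 2)
  step 5: ref 4 -> HIT, frames=[3,4] (faults so far: 2)
  step 6: ref 3 -> HIT, frames=[3,4] (faults so far: 2)
  step 7: ref 1 -> FAULT, evict 3, frames=[1,4] (faults so far: 3)
  step 8: ref 4 -> HIT, frames=[1,4] (faults so far: 3)
  step 9: ref 4 -> HIT, frames=[1,4] (faults so far: 3)
  step 10: ref 2 -> FAULT, evict 4, frames=[1,2] (faults so far: 4)
  step 11: ref 2 -> HIT, frames=[1,2] (faults so far: 4)
  step 12: ref 4 -> FAULT, evict 1, frames=[4,2] (faults so far: 5)
  step 13: ref 2 -> HIT, frames=[4,2] (faults so far: 5)
  step 14: ref 1 -> FAULT, evict 2, frames=[4,1] (faults so far: 6)
  FIFO total faults: 6
--- LRU ---
  step 0: ref 3 -> FAULT, frames=[3,-] (faults so far: 1)
  step 1: ref 3 -> HIT, frames=[3,-] (faults so far: 1)
  step 2: ref 3 -> HIT, frames=[3,-] (faults so far: 1)
  step 3: ref 4 -> FAULT, frames=[3,4] (faults so far: 2)
  step 4: ref 4 -> HIT, frames=[3,4] (faults so far: 2)
  step 5: ref 4 -> HIT, frames=[3,4] (faults so far: 2)
  step 6: ref 3 -> HIT, frames=[3,4] (faults so far: 2)
  step 7: ref 1 -> FAULT, evict 4, frames=[3,1] (faults so far: 3)
  step 8: ref 4 -> FAULT, evict 3, frames=[4,1] (faults so far: 4)
  step 9: ref 4 -> HIT, frames=[4,1] (faults so far: 4)
  step 10: ref 2 -> FAULT, evict 1, frames=[4,2] (faults so far: 5)
  step 11: ref 2 -> HIT, frames=[4,2] (faults so far: 5)
  step 12: ref 4 -> HIT, frames=[4,2] (faults so far: 5)
  step 13: ref 2 -> HIT, frames=[4,2] (faults so far: 5)
  step 14: ref 1 -> FAULT, evict 4, frames=[1,2] (faults so far: 6)
  LRU total faults: 6
--- Optimal ---
  step 0: ref 3 -> FAULT, frames=[3,-] (faults so far: 1)
  step 1: ref 3 -> HIT, frames=[3,-] (faults so far: 1)
  step 2: ref 3 -> HIT, frames=[3,-] (faults so far: 1)
  step 3: ref 4 -> FAULT, frames=[3,4] (faults so far: 2)
  step 4: ref 4 -> HIT, frames=[3,4] (faults so far: 2)
  step 5: ref 4 -> HIT, frames=[3,4] (faults so far: 2)
  step 6: ref 3 -> HIT, frames=[3,4] (faults so far: 2)
  step 7: ref 1 -> FAULT, evict 3, frames=[1,4] (faults so far: 3)
  step 8: ref 4 -> HIT, frames=[1,4] (faults so far: 3)
  step 9: ref 4 -> HIT, frames=[1,4] (faults so far: 3)
  step 10: ref 2 -> FAULT, evict 1, frames=[2,4] (faults so far: 4)
  step 11: ref 2 -> HIT, frames=[2,4] (faults so far: 4)
  step 12: ref 4 -> HIT, frames=[2,4] (faults so far: 4)
  step 13: ref 2 -> HIT, frames=[2,4] (faults so far: 4)
  step 14: ref 1 -> FAULT, evict 2, frames=[1,4] (faults so far: 5)
  Optimal total faults: 5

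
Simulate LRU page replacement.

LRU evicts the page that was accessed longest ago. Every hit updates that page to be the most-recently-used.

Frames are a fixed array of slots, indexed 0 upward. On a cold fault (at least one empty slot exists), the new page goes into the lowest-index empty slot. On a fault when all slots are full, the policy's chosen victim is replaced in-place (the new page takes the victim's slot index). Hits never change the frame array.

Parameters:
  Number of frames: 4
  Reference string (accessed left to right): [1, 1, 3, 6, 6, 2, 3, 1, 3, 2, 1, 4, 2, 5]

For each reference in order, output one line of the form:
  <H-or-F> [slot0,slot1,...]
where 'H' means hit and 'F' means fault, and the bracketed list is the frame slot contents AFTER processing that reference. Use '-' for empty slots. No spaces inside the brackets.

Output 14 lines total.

F [1,-,-,-]
H [1,-,-,-]
F [1,3,-,-]
F [1,3,6,-]
H [1,3,6,-]
F [1,3,6,2]
H [1,3,6,2]
H [1,3,6,2]
H [1,3,6,2]
H [1,3,6,2]
H [1,3,6,2]
F [1,3,4,2]
H [1,3,4,2]
F [1,5,4,2]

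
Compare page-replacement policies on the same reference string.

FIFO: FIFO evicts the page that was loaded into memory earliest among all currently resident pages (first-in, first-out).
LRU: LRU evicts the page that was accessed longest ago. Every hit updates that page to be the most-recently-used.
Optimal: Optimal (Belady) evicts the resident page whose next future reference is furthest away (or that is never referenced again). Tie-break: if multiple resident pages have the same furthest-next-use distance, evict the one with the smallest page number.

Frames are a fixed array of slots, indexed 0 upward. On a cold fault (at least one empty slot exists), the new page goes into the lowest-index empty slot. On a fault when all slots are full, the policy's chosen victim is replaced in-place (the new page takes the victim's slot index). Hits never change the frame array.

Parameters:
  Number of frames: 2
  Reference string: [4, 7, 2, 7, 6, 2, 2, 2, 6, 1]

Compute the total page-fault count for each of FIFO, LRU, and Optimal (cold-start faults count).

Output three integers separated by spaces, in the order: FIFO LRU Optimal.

Answer: 5 6 5

Derivation:
--- FIFO ---
  step 0: ref 4 -> FAULT, frames=[4,-] (faults so far: 1)
  step 1: ref 7 -> FAULT, frames=[4,7] (faults so far: 2)
  step 2: ref 2 -> FAULT, evict 4, frames=[2,7] (faults so far: 3)
  step 3: ref 7 -> HIT, frames=[2,7] (faults so far: 3)
  step 4: ref 6 -> FAULT, evict 7, frames=[2,6] (faults so far: 4)
  step 5: ref 2 -> HIT, frames=[2,6] (faults so far: 4)
  step 6: ref 2 -> HIT, frames=[2,6] (faults so far: 4)
  step 7: ref 2 -> HIT, frames=[2,6] (faults so far: 4)
  step 8: ref 6 -> HIT, frames=[2,6] (faults so far: 4)
  step 9: ref 1 -> FAULT, evict 2, frames=[1,6] (faults so far: 5)
  FIFO total faults: 5
--- LRU ---
  step 0: ref 4 -> FAULT, frames=[4,-] (faults so far: 1)
  step 1: ref 7 -> FAULT, frames=[4,7] (faults so far: 2)
  step 2: ref 2 -> FAULT, evict 4, frames=[2,7] (faults so far: 3)
  step 3: ref 7 -> HIT, frames=[2,7] (faults so far: 3)
  step 4: ref 6 -> FAULT, evict 2, frames=[6,7] (faults so far: 4)
  step 5: ref 2 -> FAULT, evict 7, frames=[6,2] (faults so far: 5)
  step 6: ref 2 -> HIT, frames=[6,2] (faults so far: 5)
  step 7: ref 2 -> HIT, frames=[6,2] (faults so far: 5)
  step 8: ref 6 -> HIT, frames=[6,2] (faults so far: 5)
  step 9: ref 1 -> FAULT, evict 2, frames=[6,1] (faults so far: 6)
  LRU total faults: 6
--- Optimal ---
  step 0: ref 4 -> FAULT, frames=[4,-] (faults so far: 1)
  step 1: ref 7 -> FAULT, frames=[4,7] (faults so far: 2)
  step 2: ref 2 -> FAULT, evict 4, frames=[2,7] (faults so far: 3)
  step 3: ref 7 -> HIT, frames=[2,7] (faults so far: 3)
  step 4: ref 6 -> FAULT, evict 7, frames=[2,6] (faults so far: 4)
  step 5: ref 2 -> HIT, frames=[2,6] (faults so far: 4)
  step 6: ref 2 -> HIT, frames=[2,6] (faults so far: 4)
  step 7: ref 2 -> HIT, frames=[2,6] (faults so far: 4)
  step 8: ref 6 -> HIT, frames=[2,6] (faults so far: 4)
  step 9: ref 1 -> FAULT, evict 2, frames=[1,6] (faults so far: 5)
  Optimal total faults: 5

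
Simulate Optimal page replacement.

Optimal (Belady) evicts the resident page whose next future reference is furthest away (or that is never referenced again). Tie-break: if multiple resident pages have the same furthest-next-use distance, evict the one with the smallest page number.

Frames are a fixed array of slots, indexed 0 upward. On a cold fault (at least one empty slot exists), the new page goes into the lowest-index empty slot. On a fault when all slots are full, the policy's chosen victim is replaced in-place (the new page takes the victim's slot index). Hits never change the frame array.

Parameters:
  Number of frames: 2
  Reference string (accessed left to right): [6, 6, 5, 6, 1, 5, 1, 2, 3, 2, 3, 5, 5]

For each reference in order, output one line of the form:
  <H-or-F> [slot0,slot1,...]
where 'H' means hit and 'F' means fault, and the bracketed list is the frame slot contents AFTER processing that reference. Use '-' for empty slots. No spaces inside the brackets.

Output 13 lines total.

F [6,-]
H [6,-]
F [6,5]
H [6,5]
F [1,5]
H [1,5]
H [1,5]
F [2,5]
F [2,3]
H [2,3]
H [2,3]
F [5,3]
H [5,3]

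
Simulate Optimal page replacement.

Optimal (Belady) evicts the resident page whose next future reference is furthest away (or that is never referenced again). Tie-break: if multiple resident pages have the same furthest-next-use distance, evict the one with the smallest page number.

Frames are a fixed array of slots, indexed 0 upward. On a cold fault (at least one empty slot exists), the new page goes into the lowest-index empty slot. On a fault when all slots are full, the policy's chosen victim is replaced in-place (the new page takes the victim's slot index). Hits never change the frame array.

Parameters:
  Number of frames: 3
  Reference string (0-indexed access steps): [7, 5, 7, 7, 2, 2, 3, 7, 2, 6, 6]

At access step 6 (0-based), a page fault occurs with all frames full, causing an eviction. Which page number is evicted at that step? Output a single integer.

Answer: 5

Derivation:
Step 0: ref 7 -> FAULT, frames=[7,-,-]
Step 1: ref 5 -> FAULT, frames=[7,5,-]
Step 2: ref 7 -> HIT, frames=[7,5,-]
Step 3: ref 7 -> HIT, frames=[7,5,-]
Step 4: ref 2 -> FAULT, frames=[7,5,2]
Step 5: ref 2 -> HIT, frames=[7,5,2]
Step 6: ref 3 -> FAULT, evict 5, frames=[7,3,2]
At step 6: evicted page 5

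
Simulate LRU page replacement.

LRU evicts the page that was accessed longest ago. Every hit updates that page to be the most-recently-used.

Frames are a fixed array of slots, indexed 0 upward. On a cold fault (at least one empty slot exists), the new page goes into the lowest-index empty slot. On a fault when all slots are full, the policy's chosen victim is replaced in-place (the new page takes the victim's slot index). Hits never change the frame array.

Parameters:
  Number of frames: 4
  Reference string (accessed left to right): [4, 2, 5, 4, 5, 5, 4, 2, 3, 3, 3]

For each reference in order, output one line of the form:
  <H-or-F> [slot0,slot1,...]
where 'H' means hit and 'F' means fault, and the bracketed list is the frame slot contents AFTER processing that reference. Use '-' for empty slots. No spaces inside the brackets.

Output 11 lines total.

F [4,-,-,-]
F [4,2,-,-]
F [4,2,5,-]
H [4,2,5,-]
H [4,2,5,-]
H [4,2,5,-]
H [4,2,5,-]
H [4,2,5,-]
F [4,2,5,3]
H [4,2,5,3]
H [4,2,5,3]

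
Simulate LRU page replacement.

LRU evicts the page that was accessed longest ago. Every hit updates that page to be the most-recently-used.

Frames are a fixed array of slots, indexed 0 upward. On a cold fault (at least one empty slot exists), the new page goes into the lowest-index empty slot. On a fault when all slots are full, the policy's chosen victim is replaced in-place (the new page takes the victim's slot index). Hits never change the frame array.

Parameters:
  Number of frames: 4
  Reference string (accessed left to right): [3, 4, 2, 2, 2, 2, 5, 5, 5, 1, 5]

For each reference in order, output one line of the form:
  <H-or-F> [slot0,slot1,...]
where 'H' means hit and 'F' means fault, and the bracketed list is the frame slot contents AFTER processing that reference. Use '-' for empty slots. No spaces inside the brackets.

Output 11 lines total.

F [3,-,-,-]
F [3,4,-,-]
F [3,4,2,-]
H [3,4,2,-]
H [3,4,2,-]
H [3,4,2,-]
F [3,4,2,5]
H [3,4,2,5]
H [3,4,2,5]
F [1,4,2,5]
H [1,4,2,5]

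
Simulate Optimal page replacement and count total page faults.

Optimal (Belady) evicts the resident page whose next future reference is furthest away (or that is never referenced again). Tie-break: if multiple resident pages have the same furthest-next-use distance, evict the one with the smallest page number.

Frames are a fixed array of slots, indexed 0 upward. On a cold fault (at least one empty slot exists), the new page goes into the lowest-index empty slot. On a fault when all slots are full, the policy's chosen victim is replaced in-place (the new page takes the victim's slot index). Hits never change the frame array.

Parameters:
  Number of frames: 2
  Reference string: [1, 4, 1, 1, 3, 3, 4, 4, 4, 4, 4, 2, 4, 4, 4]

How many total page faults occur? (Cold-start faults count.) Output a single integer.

Answer: 4

Derivation:
Step 0: ref 1 → FAULT, frames=[1,-]
Step 1: ref 4 → FAULT, frames=[1,4]
Step 2: ref 1 → HIT, frames=[1,4]
Step 3: ref 1 → HIT, frames=[1,4]
Step 4: ref 3 → FAULT (evict 1), frames=[3,4]
Step 5: ref 3 → HIT, frames=[3,4]
Step 6: ref 4 → HIT, frames=[3,4]
Step 7: ref 4 → HIT, frames=[3,4]
Step 8: ref 4 → HIT, frames=[3,4]
Step 9: ref 4 → HIT, frames=[3,4]
Step 10: ref 4 → HIT, frames=[3,4]
Step 11: ref 2 → FAULT (evict 3), frames=[2,4]
Step 12: ref 4 → HIT, frames=[2,4]
Step 13: ref 4 → HIT, frames=[2,4]
Step 14: ref 4 → HIT, frames=[2,4]
Total faults: 4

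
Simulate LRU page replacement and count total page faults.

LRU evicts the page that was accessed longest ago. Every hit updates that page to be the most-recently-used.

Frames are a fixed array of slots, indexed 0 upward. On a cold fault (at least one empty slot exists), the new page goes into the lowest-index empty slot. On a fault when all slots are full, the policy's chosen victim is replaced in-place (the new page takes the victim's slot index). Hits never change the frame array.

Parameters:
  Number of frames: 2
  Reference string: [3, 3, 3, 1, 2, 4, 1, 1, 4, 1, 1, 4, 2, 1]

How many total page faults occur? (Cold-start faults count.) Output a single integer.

Answer: 7

Derivation:
Step 0: ref 3 → FAULT, frames=[3,-]
Step 1: ref 3 → HIT, frames=[3,-]
Step 2: ref 3 → HIT, frames=[3,-]
Step 3: ref 1 → FAULT, frames=[3,1]
Step 4: ref 2 → FAULT (evict 3), frames=[2,1]
Step 5: ref 4 → FAULT (evict 1), frames=[2,4]
Step 6: ref 1 → FAULT (evict 2), frames=[1,4]
Step 7: ref 1 → HIT, frames=[1,4]
Step 8: ref 4 → HIT, frames=[1,4]
Step 9: ref 1 → HIT, frames=[1,4]
Step 10: ref 1 → HIT, frames=[1,4]
Step 11: ref 4 → HIT, frames=[1,4]
Step 12: ref 2 → FAULT (evict 1), frames=[2,4]
Step 13: ref 1 → FAULT (evict 4), frames=[2,1]
Total faults: 7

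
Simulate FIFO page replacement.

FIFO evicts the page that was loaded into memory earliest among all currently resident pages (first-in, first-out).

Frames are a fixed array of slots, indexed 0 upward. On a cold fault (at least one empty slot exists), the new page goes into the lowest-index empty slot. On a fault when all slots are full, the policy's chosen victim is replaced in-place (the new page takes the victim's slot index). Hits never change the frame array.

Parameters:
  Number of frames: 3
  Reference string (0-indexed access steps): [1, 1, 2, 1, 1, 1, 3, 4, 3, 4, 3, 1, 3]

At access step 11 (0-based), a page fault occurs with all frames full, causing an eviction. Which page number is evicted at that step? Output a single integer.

Answer: 2

Derivation:
Step 0: ref 1 -> FAULT, frames=[1,-,-]
Step 1: ref 1 -> HIT, frames=[1,-,-]
Step 2: ref 2 -> FAULT, frames=[1,2,-]
Step 3: ref 1 -> HIT, frames=[1,2,-]
Step 4: ref 1 -> HIT, frames=[1,2,-]
Step 5: ref 1 -> HIT, frames=[1,2,-]
Step 6: ref 3 -> FAULT, frames=[1,2,3]
Step 7: ref 4 -> FAULT, evict 1, frames=[4,2,3]
Step 8: ref 3 -> HIT, frames=[4,2,3]
Step 9: ref 4 -> HIT, frames=[4,2,3]
Step 10: ref 3 -> HIT, frames=[4,2,3]
Step 11: ref 1 -> FAULT, evict 2, frames=[4,1,3]
At step 11: evicted page 2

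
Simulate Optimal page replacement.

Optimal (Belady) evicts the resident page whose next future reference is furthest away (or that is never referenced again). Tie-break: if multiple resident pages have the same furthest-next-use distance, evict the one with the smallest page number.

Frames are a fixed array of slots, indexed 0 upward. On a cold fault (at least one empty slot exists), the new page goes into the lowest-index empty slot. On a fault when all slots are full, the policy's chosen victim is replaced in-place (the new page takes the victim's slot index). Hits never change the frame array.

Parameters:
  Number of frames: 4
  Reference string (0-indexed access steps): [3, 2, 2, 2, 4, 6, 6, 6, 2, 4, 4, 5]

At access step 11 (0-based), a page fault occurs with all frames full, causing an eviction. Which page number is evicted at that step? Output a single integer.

Answer: 2

Derivation:
Step 0: ref 3 -> FAULT, frames=[3,-,-,-]
Step 1: ref 2 -> FAULT, frames=[3,2,-,-]
Step 2: ref 2 -> HIT, frames=[3,2,-,-]
Step 3: ref 2 -> HIT, frames=[3,2,-,-]
Step 4: ref 4 -> FAULT, frames=[3,2,4,-]
Step 5: ref 6 -> FAULT, frames=[3,2,4,6]
Step 6: ref 6 -> HIT, frames=[3,2,4,6]
Step 7: ref 6 -> HIT, frames=[3,2,4,6]
Step 8: ref 2 -> HIT, frames=[3,2,4,6]
Step 9: ref 4 -> HIT, frames=[3,2,4,6]
Step 10: ref 4 -> HIT, frames=[3,2,4,6]
Step 11: ref 5 -> FAULT, evict 2, frames=[3,5,4,6]
At step 11: evicted page 2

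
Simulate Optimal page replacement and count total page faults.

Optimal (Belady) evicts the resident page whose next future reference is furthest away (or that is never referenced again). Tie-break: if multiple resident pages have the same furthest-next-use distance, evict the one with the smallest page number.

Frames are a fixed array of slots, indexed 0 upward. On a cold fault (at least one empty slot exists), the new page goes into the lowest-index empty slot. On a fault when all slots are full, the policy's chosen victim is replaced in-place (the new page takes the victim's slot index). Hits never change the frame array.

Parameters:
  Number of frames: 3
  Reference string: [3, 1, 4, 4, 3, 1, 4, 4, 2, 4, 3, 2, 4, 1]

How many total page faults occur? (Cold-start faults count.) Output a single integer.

Step 0: ref 3 → FAULT, frames=[3,-,-]
Step 1: ref 1 → FAULT, frames=[3,1,-]
Step 2: ref 4 → FAULT, frames=[3,1,4]
Step 3: ref 4 → HIT, frames=[3,1,4]
Step 4: ref 3 → HIT, frames=[3,1,4]
Step 5: ref 1 → HIT, frames=[3,1,4]
Step 6: ref 4 → HIT, frames=[3,1,4]
Step 7: ref 4 → HIT, frames=[3,1,4]
Step 8: ref 2 → FAULT (evict 1), frames=[3,2,4]
Step 9: ref 4 → HIT, frames=[3,2,4]
Step 10: ref 3 → HIT, frames=[3,2,4]
Step 11: ref 2 → HIT, frames=[3,2,4]
Step 12: ref 4 → HIT, frames=[3,2,4]
Step 13: ref 1 → FAULT (evict 2), frames=[3,1,4]
Total faults: 5

Answer: 5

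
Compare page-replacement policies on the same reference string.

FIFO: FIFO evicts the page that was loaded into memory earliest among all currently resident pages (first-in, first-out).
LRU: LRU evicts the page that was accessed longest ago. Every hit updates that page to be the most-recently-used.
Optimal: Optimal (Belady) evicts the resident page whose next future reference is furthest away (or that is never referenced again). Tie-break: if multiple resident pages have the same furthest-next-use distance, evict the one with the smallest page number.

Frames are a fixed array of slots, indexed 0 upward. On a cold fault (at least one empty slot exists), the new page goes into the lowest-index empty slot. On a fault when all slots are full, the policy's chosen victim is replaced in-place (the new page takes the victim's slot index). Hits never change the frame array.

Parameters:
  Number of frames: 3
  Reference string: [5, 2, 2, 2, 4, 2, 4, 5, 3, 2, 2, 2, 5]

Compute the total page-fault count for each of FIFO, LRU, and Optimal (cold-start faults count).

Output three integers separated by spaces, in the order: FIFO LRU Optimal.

Answer: 5 5 4

Derivation:
--- FIFO ---
  step 0: ref 5 -> FAULT, frames=[5,-,-] (faults so far: 1)
  step 1: ref 2 -> FAULT, frames=[5,2,-] (faults so far: 2)
  step 2: ref 2 -> HIT, frames=[5,2,-] (faults so far: 2)
  step 3: ref 2 -> HIT, frames=[5,2,-] (faults so far: 2)
  step 4: ref 4 -> FAULT, frames=[5,2,4] (faults so far: 3)
  step 5: ref 2 -> HIT, frames=[5,2,4] (faults so far: 3)
  step 6: ref 4 -> HIT, frames=[5,2,4] (faults so far: 3)
  step 7: ref 5 -> HIT, frames=[5,2,4] (faults so far: 3)
  step 8: ref 3 -> FAULT, evict 5, frames=[3,2,4] (faults so far: 4)
  step 9: ref 2 -> HIT, frames=[3,2,4] (faults so far: 4)
  step 10: ref 2 -> HIT, frames=[3,2,4] (faults so far: 4)
  step 11: ref 2 -> HIT, frames=[3,2,4] (faults so far: 4)
  step 12: ref 5 -> FAULT, evict 2, frames=[3,5,4] (faults so far: 5)
  FIFO total faults: 5
--- LRU ---
  step 0: ref 5 -> FAULT, frames=[5,-,-] (faults so far: 1)
  step 1: ref 2 -> FAULT, frames=[5,2,-] (faults so far: 2)
  step 2: ref 2 -> HIT, frames=[5,2,-] (faults so far: 2)
  step 3: ref 2 -> HIT, frames=[5,2,-] (faults so far: 2)
  step 4: ref 4 -> FAULT, frames=[5,2,4] (faults so far: 3)
  step 5: ref 2 -> HIT, frames=[5,2,4] (faults so far: 3)
  step 6: ref 4 -> HIT, frames=[5,2,4] (faults so far: 3)
  step 7: ref 5 -> HIT, frames=[5,2,4] (faults so far: 3)
  step 8: ref 3 -> FAULT, evict 2, frames=[5,3,4] (faults so far: 4)
  step 9: ref 2 -> FAULT, evict 4, frames=[5,3,2] (faults so far: 5)
  step 10: ref 2 -> HIT, frames=[5,3,2] (faults so far: 5)
  step 11: ref 2 -> HIT, frames=[5,3,2] (faults so far: 5)
  step 12: ref 5 -> HIT, frames=[5,3,2] (faults so far: 5)
  LRU total faults: 5
--- Optimal ---
  step 0: ref 5 -> FAULT, frames=[5,-,-] (faults so far: 1)
  step 1: ref 2 -> FAULT, frames=[5,2,-] (faults so far: 2)
  step 2: ref 2 -> HIT, frames=[5,2,-] (faults so far: 2)
  step 3: ref 2 -> HIT, frames=[5,2,-] (faults so far: 2)
  step 4: ref 4 -> FAULT, frames=[5,2,4] (faults so far: 3)
  step 5: ref 2 -> HIT, frames=[5,2,4] (faults so far: 3)
  step 6: ref 4 -> HIT, frames=[5,2,4] (faults so far: 3)
  step 7: ref 5 -> HIT, frames=[5,2,4] (faults so far: 3)
  step 8: ref 3 -> FAULT, evict 4, frames=[5,2,3] (faults so far: 4)
  step 9: ref 2 -> HIT, frames=[5,2,3] (faults so far: 4)
  step 10: ref 2 -> HIT, frames=[5,2,3] (faults so far: 4)
  step 11: ref 2 -> HIT, frames=[5,2,3] (faults so far: 4)
  step 12: ref 5 -> HIT, frames=[5,2,3] (faults so far: 4)
  Optimal total faults: 4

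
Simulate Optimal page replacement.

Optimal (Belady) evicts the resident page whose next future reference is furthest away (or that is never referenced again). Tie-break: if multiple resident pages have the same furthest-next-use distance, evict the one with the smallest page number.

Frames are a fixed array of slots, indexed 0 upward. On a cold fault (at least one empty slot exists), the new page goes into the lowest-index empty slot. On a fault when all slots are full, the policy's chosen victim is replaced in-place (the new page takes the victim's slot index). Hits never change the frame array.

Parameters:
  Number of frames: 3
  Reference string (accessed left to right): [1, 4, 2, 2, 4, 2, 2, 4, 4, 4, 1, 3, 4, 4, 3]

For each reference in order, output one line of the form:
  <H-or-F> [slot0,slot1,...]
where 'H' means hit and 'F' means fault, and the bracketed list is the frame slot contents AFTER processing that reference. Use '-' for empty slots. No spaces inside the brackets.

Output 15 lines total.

F [1,-,-]
F [1,4,-]
F [1,4,2]
H [1,4,2]
H [1,4,2]
H [1,4,2]
H [1,4,2]
H [1,4,2]
H [1,4,2]
H [1,4,2]
H [1,4,2]
F [3,4,2]
H [3,4,2]
H [3,4,2]
H [3,4,2]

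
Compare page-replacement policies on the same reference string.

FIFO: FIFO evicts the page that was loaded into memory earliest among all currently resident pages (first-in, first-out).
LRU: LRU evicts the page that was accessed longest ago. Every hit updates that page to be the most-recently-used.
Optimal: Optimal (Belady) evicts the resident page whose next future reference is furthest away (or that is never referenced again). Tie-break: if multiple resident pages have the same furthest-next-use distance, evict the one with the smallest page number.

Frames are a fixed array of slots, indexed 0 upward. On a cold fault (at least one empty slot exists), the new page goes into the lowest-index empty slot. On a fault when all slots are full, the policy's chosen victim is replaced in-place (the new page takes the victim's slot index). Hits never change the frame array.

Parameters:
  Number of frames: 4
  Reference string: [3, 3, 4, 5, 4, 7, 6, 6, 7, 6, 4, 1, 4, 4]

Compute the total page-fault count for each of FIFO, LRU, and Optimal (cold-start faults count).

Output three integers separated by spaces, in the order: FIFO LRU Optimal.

--- FIFO ---
  step 0: ref 3 -> FAULT, frames=[3,-,-,-] (faults so far: 1)
  step 1: ref 3 -> HIT, frames=[3,-,-,-] (faults so far: 1)
  step 2: ref 4 -> FAULT, frames=[3,4,-,-] (faults so far: 2)
  step 3: ref 5 -> FAULT, frames=[3,4,5,-] (faults so far: 3)
  step 4: ref 4 -> HIT, frames=[3,4,5,-] (faults so far: 3)
  step 5: ref 7 -> FAULT, frames=[3,4,5,7] (faults so far: 4)
  step 6: ref 6 -> FAULT, evict 3, frames=[6,4,5,7] (faults so far: 5)
  step 7: ref 6 -> HIT, frames=[6,4,5,7] (faults so far: 5)
  step 8: ref 7 -> HIT, frames=[6,4,5,7] (faults so far: 5)
  step 9: ref 6 -> HIT, frames=[6,4,5,7] (faults so far: 5)
  step 10: ref 4 -> HIT, frames=[6,4,5,7] (faults so far: 5)
  step 11: ref 1 -> FAULT, evict 4, frames=[6,1,5,7] (faults so far: 6)
  step 12: ref 4 -> FAULT, evict 5, frames=[6,1,4,7] (faults so far: 7)
  step 13: ref 4 -> HIT, frames=[6,1,4,7] (faults so far: 7)
  FIFO total faults: 7
--- LRU ---
  step 0: ref 3 -> FAULT, frames=[3,-,-,-] (faults so far: 1)
  step 1: ref 3 -> HIT, frames=[3,-,-,-] (faults so far: 1)
  step 2: ref 4 -> FAULT, frames=[3,4,-,-] (faults so far: 2)
  step 3: ref 5 -> FAULT, frames=[3,4,5,-] (faults so far: 3)
  step 4: ref 4 -> HIT, frames=[3,4,5,-] (faults so far: 3)
  step 5: ref 7 -> FAULT, frames=[3,4,5,7] (faults so far: 4)
  step 6: ref 6 -> FAULT, evict 3, frames=[6,4,5,7] (faults so far: 5)
  step 7: ref 6 -> HIT, frames=[6,4,5,7] (faults so far: 5)
  step 8: ref 7 -> HIT, frames=[6,4,5,7] (faults so far: 5)
  step 9: ref 6 -> HIT, frames=[6,4,5,7] (faults so far: 5)
  step 10: ref 4 -> HIT, frames=[6,4,5,7] (faults so far: 5)
  step 11: ref 1 -> FAULT, evict 5, frames=[6,4,1,7] (faults so far: 6)
  step 12: ref 4 -> HIT, frames=[6,4,1,7] (faults so far: 6)
  step 13: ref 4 -> HIT, frames=[6,4,1,7] (faults so far: 6)
  LRU total faults: 6
--- Optimal ---
  step 0: ref 3 -> FAULT, frames=[3,-,-,-] (faults so far: 1)
  step 1: ref 3 -> HIT, frames=[3,-,-,-] (faults so far: 1)
  step 2: ref 4 -> FAULT, frames=[3,4,-,-] (faults so far: 2)
  step 3: ref 5 -> FAULT, frames=[3,4,5,-] (faults so far: 3)
  step 4: ref 4 -> HIT, frames=[3,4,5,-] (faults so far: 3)
  step 5: ref 7 -> FAULT, frames=[3,4,5,7] (faults so far: 4)
  step 6: ref 6 -> FAULT, evict 3, frames=[6,4,5,7] (faults so far: 5)
  step 7: ref 6 -> HIT, frames=[6,4,5,7] (faults so far: 5)
  step 8: ref 7 -> HIT, frames=[6,4,5,7] (faults so far: 5)
  step 9: ref 6 -> HIT, frames=[6,4,5,7] (faults so far: 5)
  step 10: ref 4 -> HIT, frames=[6,4,5,7] (faults so far: 5)
  step 11: ref 1 -> FAULT, evict 5, frames=[6,4,1,7] (faults so far: 6)
  step 12: ref 4 -> HIT, frames=[6,4,1,7] (faults so far: 6)
  step 13: ref 4 -> HIT, frames=[6,4,1,7] (faults so far: 6)
  Optimal total faults: 6

Answer: 7 6 6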